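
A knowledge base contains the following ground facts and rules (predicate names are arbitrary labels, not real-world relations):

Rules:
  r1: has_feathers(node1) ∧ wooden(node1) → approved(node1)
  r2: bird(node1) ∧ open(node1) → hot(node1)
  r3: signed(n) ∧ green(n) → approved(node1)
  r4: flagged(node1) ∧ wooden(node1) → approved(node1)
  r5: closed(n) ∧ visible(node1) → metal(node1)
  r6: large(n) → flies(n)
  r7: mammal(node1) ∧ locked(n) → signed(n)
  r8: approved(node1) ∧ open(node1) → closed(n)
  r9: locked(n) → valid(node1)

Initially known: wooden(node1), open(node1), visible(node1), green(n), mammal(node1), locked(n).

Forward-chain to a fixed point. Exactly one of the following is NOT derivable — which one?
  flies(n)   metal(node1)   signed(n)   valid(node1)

flies(n)

[1] r7 [mammal(node1) ∧ locked(n) → signed(n)]; r9 [locked(n) → valid(node1)]. ⇒ new: signed(n), valid(node1).
[2] r3 [signed(n) ∧ green(n) → approved(node1)]. ⇒ new: approved(node1).
[3] r8 [approved(node1) ∧ open(node1) → closed(n)]. ⇒ new: closed(n).
[4] r5 [closed(n) ∧ visible(node1) → metal(node1)]. ⇒ new: metal(node1).
Derived: signed(n) (round 1), valid(node1) (round 1), metal(node1) (round 4). flies(n) never appears in any round.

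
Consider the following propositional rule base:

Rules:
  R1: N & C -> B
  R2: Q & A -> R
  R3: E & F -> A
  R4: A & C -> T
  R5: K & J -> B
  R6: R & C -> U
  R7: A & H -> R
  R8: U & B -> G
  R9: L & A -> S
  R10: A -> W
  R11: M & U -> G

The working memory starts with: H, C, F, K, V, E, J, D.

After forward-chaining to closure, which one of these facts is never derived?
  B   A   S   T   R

Round 1: R3 [E & F -> A]; R5 [K & J -> B]. Adds A, B.
Round 2: R4 [A & C -> T]; R7 [A & H -> R]; R10 [A -> W]. Adds T, R, W.
Round 3: R6 [R & C -> U]. Adds U.
Round 4: R8 [U & B -> G]. Adds G.
Derived: T (round 2), R (round 2), B (round 1), A (round 1). S never appears in any round.

S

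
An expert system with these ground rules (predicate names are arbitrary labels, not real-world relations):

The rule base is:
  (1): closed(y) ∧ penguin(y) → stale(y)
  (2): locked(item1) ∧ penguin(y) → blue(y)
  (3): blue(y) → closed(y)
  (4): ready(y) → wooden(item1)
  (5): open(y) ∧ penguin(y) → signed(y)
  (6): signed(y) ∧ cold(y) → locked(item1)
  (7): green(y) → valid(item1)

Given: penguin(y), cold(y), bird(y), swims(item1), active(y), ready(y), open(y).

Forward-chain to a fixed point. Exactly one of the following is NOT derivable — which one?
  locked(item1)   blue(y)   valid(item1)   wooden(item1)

[1] (4) [ready(y) → wooden(item1)]; (5) [open(y) ∧ penguin(y) → signed(y)]. ⇒ new: wooden(item1), signed(y).
[2] (6) [signed(y) ∧ cold(y) → locked(item1)]. ⇒ new: locked(item1).
[3] (2) [locked(item1) ∧ penguin(y) → blue(y)]. ⇒ new: blue(y).
[4] (3) [blue(y) → closed(y)]. ⇒ new: closed(y).
[5] (1) [closed(y) ∧ penguin(y) → stale(y)]. ⇒ new: stale(y).
Derived: wooden(item1) (round 1), blue(y) (round 3), locked(item1) (round 2). valid(item1) never appears in any round.

valid(item1)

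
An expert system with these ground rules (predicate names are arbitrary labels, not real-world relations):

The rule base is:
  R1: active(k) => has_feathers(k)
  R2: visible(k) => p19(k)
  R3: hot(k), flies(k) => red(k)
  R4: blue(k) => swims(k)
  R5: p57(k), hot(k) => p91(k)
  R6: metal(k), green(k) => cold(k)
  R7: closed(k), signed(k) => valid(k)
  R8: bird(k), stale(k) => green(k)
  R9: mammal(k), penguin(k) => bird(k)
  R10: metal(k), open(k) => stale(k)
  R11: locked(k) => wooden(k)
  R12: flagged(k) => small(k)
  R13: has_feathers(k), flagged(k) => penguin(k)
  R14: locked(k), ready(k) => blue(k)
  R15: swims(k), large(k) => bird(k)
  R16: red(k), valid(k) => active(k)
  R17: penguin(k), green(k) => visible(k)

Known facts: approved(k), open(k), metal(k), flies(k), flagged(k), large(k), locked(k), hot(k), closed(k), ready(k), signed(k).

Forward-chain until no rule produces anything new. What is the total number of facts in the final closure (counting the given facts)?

Round 1: R3 [hot(k), flies(k) => red(k)]; R7 [closed(k), signed(k) => valid(k)]; R10 [metal(k), open(k) => stale(k)]; R11 [locked(k) => wooden(k)]; R12 [flagged(k) => small(k)]; R14 [locked(k), ready(k) => blue(k)]. Adds red(k), valid(k), stale(k), wooden(k), small(k), blue(k).
Round 2: R4 [blue(k) => swims(k)]; R16 [red(k), valid(k) => active(k)]. Adds swims(k), active(k).
Round 3: R1 [active(k) => has_feathers(k)]; R15 [swims(k), large(k) => bird(k)]. Adds has_feathers(k), bird(k).
Round 4: R8 [bird(k), stale(k) => green(k)]; R13 [has_feathers(k), flagged(k) => penguin(k)]. Adds green(k), penguin(k).
Round 5: R6 [metal(k), green(k) => cold(k)]; R17 [penguin(k), green(k) => visible(k)]. Adds cold(k), visible(k).
Round 6: R2 [visible(k) => p19(k)]. Adds p19(k).
Closure: {active(k), approved(k), bird(k), blue(k), closed(k), cold(k), flagged(k), flies(k), green(k), has_feathers(k), hot(k), large(k), locked(k), metal(k), open(k), p19(k), penguin(k), ready(k), red(k), signed(k), small(k), stale(k), swims(k), valid(k), visible(k), wooden(k)} — 26 facts.

26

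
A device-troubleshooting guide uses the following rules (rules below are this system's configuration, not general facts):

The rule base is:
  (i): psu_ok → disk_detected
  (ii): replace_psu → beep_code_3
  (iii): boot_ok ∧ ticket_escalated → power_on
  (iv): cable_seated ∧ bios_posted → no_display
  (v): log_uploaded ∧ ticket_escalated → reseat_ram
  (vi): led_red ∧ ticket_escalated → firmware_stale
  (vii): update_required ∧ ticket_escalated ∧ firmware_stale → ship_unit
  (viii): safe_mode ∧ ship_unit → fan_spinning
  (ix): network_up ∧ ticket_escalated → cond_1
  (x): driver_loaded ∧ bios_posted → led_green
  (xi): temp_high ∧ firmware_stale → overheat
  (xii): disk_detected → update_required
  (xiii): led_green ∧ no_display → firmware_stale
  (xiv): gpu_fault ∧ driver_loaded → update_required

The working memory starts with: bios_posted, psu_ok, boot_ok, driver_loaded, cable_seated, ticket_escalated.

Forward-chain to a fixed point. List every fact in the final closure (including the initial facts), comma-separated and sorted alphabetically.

bios_posted, boot_ok, cable_seated, disk_detected, driver_loaded, firmware_stale, led_green, no_display, power_on, psu_ok, ship_unit, ticket_escalated, update_required

Round 1 fires (i), (iii), (iv), (x), giving disk_detected, power_on, no_display, led_green.
Round 2 fires (xii), (xiii), giving update_required, firmware_stale.
Round 3 fires (vii), giving ship_unit.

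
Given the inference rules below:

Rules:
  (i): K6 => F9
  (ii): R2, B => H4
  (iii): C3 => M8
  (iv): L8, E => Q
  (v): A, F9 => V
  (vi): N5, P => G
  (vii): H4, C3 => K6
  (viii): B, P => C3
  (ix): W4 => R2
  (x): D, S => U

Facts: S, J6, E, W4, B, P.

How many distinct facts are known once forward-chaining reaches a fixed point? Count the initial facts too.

Round 1: (viii) [B, P => C3]; (ix) [W4 => R2]. Adds C3, R2.
Round 2: (ii) [R2, B => H4]; (iii) [C3 => M8]. Adds H4, M8.
Round 3: (vii) [H4, C3 => K6]. Adds K6.
Round 4: (i) [K6 => F9]. Adds F9.
Closure: {B, C3, E, F9, H4, J6, K6, M8, P, R2, S, W4} — 12 facts.

12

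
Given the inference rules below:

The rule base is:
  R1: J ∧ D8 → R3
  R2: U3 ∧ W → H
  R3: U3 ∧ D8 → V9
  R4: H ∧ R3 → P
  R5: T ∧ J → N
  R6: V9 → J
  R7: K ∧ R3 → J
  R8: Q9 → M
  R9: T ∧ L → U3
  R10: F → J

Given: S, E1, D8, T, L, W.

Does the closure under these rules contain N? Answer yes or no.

Round 1: R9 [T ∧ L → U3]. Adds U3.
Round 2: R2 [U3 ∧ W → H]; R3 [U3 ∧ D8 → V9]. Adds H, V9.
Round 3: R6 [V9 → J]. Adds J.
Round 4: R1 [J ∧ D8 → R3]; R5 [T ∧ J → N]. Adds R3, N.
Round 5: R4 [H ∧ R3 → P]. Adds P.
N appears in round 4, so it is derivable.

yes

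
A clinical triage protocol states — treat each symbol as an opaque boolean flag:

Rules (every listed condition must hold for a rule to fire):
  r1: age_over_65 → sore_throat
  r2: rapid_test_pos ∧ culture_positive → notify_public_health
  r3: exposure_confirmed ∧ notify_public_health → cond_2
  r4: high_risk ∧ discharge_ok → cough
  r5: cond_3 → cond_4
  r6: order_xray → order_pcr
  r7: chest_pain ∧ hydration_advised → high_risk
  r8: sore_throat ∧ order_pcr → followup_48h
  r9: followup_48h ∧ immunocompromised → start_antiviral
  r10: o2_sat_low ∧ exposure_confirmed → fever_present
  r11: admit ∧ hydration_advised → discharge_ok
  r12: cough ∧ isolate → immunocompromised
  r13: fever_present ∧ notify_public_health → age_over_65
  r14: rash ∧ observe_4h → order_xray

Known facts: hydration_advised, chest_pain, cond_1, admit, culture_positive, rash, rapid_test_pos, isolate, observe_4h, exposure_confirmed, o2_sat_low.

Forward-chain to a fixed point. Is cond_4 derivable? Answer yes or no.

no

Round 1: r2 [rapid_test_pos ∧ culture_positive → notify_public_health]; r7 [chest_pain ∧ hydration_advised → high_risk]; r10 [o2_sat_low ∧ exposure_confirmed → fever_present]; r11 [admit ∧ hydration_advised → discharge_ok]; r14 [rash ∧ observe_4h → order_xray]. Adds notify_public_health, high_risk, fever_present, discharge_ok, order_xray.
Round 2: r3 [exposure_confirmed ∧ notify_public_health → cond_2]; r4 [high_risk ∧ discharge_ok → cough]; r6 [order_xray → order_pcr]; r13 [fever_present ∧ notify_public_health → age_over_65]. Adds cond_2, cough, order_pcr, age_over_65.
Round 3: r1 [age_over_65 → sore_throat]; r12 [cough ∧ isolate → immunocompromised]. Adds sore_throat, immunocompromised.
Round 4: r8 [sore_throat ∧ order_pcr → followup_48h]. Adds followup_48h.
Round 5: r9 [followup_48h ∧ immunocompromised → start_antiviral]. Adds start_antiviral.
Fixed point reached. cond_4 is concluded only by r5; r5 needs cond_3 (never derived).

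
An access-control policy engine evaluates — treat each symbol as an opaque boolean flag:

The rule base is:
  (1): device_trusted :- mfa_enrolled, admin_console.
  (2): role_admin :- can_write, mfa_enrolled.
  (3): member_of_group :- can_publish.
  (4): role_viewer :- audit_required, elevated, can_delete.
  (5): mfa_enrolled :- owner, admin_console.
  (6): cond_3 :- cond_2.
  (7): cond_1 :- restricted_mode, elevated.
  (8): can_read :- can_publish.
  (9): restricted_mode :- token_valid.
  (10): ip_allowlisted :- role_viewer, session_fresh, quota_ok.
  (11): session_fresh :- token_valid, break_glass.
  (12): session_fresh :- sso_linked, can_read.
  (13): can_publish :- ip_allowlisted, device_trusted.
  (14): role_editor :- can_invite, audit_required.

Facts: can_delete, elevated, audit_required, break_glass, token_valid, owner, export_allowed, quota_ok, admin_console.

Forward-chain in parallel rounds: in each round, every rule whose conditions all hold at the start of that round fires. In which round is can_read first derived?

Round 1: (4) [role_viewer :- audit_required, elevated, can_delete.]; (5) [mfa_enrolled :- owner, admin_console.]; (9) [restricted_mode :- token_valid.]; (11) [session_fresh :- token_valid, break_glass.]. New: role_viewer, mfa_enrolled, restricted_mode, session_fresh.
Round 2: (1) [device_trusted :- mfa_enrolled, admin_console.]; (7) [cond_1 :- restricted_mode, elevated.]; (10) [ip_allowlisted :- role_viewer, session_fresh, quota_ok.]. New: device_trusted, cond_1, ip_allowlisted.
Round 3: (13) [can_publish :- ip_allowlisted, device_trusted.]. New: can_publish.
Round 4: (3) [member_of_group :- can_publish.]; (8) [can_read :- can_publish.]. New: member_of_group, can_read.
can_read first appears in round 4.

4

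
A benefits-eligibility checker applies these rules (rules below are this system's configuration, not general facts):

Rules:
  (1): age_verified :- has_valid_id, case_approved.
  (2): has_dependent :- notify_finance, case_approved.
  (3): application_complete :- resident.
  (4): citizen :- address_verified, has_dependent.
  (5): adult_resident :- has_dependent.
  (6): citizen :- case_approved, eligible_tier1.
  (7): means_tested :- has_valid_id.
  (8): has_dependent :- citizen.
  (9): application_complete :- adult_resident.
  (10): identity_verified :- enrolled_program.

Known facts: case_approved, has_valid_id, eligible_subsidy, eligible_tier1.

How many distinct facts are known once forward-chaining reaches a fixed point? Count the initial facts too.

10

Round 1 fires (1), (6), (7), giving age_verified, citizen, means_tested.
Round 2 fires (8), giving has_dependent.
Round 3 fires (5), giving adult_resident.
Round 4 fires (9), giving application_complete.
Closure: {adult_resident, age_verified, application_complete, case_approved, citizen, eligible_subsidy, eligible_tier1, has_dependent, has_valid_id, means_tested} — 10 facts.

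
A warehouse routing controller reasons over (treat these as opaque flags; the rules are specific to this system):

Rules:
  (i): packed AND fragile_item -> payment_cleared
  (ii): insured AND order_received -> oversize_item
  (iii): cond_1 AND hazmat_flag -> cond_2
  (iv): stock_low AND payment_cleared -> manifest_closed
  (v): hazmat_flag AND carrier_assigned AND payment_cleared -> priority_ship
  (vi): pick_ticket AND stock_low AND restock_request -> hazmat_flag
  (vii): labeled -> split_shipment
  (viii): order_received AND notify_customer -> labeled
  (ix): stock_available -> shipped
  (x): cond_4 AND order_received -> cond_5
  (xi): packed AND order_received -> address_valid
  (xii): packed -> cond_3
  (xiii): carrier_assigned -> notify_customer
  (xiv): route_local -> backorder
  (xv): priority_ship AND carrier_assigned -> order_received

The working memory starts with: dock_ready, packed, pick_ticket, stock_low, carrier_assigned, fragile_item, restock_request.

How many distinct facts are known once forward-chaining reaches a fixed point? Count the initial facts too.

17

Round 1 — (i), (vi), (xii), (xiii), derive payment_cleared, hazmat_flag, cond_3, notify_customer.
Round 2 — (iv), (v), derive manifest_closed, priority_ship.
Round 3 — (xv), derive order_received.
Round 4 — (viii), (xi), derive labeled, address_valid.
Round 5 — (vii), derive split_shipment.
Closure: {address_valid, carrier_assigned, cond_3, dock_ready, fragile_item, hazmat_flag, labeled, manifest_closed, notify_customer, order_received, packed, payment_cleared, pick_ticket, priority_ship, restock_request, split_shipment, stock_low} — 17 facts.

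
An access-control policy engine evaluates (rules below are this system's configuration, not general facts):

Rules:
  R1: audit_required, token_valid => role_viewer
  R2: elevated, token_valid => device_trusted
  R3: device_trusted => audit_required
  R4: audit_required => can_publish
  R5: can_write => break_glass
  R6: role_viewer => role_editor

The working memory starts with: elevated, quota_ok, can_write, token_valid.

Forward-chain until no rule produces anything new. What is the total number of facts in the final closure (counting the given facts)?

10

Round 1 — R2, R5, derive device_trusted, break_glass.
Round 2 — R3, derive audit_required.
Round 3 — R1, R4, derive role_viewer, can_publish.
Round 4 — R6, derive role_editor.
Closure: {audit_required, break_glass, can_publish, can_write, device_trusted, elevated, quota_ok, role_editor, role_viewer, token_valid} — 10 facts.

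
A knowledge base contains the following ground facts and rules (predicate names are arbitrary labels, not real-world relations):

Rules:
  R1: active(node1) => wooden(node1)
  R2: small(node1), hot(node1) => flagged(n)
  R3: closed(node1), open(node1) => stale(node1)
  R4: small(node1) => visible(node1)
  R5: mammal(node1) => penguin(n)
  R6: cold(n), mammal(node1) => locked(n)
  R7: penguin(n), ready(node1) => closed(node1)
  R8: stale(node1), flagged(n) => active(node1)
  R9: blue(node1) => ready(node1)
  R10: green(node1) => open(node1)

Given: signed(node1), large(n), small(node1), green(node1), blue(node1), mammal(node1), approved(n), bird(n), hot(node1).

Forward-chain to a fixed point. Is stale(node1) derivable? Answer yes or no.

Round 1 — R2, R4, R5, R9, R10, derive flagged(n), visible(node1), penguin(n), ready(node1), open(node1).
Round 2 — R7, derive closed(node1).
Round 3 — R3, derive stale(node1).
Round 4 — R8, derive active(node1).
Round 5 — R1, derive wooden(node1).
stale(node1) appears in round 3, so it is derivable.

yes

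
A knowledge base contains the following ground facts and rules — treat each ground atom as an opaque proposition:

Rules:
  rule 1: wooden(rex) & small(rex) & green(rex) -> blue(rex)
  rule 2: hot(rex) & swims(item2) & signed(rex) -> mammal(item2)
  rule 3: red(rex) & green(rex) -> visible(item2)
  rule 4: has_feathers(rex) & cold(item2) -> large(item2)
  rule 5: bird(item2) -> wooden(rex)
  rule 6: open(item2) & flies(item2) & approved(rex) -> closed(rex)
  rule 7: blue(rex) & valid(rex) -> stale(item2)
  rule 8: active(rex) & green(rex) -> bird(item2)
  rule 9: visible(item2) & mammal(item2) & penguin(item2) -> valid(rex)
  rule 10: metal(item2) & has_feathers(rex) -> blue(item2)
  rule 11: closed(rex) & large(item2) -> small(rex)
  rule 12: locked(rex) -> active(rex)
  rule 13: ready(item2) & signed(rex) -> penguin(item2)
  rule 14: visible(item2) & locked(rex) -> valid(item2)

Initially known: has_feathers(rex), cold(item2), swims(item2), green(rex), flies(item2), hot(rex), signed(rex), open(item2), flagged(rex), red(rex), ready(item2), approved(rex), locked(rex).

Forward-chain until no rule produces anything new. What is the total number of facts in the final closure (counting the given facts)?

Round 1: rule 2 [hot(rex) & swims(item2) & signed(rex) -> mammal(item2)]; rule 3 [red(rex) & green(rex) -> visible(item2)]; rule 4 [has_feathers(rex) & cold(item2) -> large(item2)]; rule 6 [open(item2) & flies(item2) & approved(rex) -> closed(rex)]; rule 12 [locked(rex) -> active(rex)]; rule 13 [ready(item2) & signed(rex) -> penguin(item2)]. Adds mammal(item2), visible(item2), large(item2), closed(rex), active(rex), penguin(item2).
Round 2: rule 8 [active(rex) & green(rex) -> bird(item2)]; rule 9 [visible(item2) & mammal(item2) & penguin(item2) -> valid(rex)]; rule 11 [closed(rex) & large(item2) -> small(rex)]; rule 14 [visible(item2) & locked(rex) -> valid(item2)]. Adds bird(item2), valid(rex), small(rex), valid(item2).
Round 3: rule 5 [bird(item2) -> wooden(rex)]. Adds wooden(rex).
Round 4: rule 1 [wooden(rex) & small(rex) & green(rex) -> blue(rex)]. Adds blue(rex).
Round 5: rule 7 [blue(rex) & valid(rex) -> stale(item2)]. Adds stale(item2).
Closure: {active(rex), approved(rex), bird(item2), blue(rex), closed(rex), cold(item2), flagged(rex), flies(item2), green(rex), has_feathers(rex), hot(rex), large(item2), locked(rex), mammal(item2), open(item2), penguin(item2), ready(item2), red(rex), signed(rex), small(rex), stale(item2), swims(item2), valid(item2), valid(rex), visible(item2), wooden(rex)} — 26 facts.

26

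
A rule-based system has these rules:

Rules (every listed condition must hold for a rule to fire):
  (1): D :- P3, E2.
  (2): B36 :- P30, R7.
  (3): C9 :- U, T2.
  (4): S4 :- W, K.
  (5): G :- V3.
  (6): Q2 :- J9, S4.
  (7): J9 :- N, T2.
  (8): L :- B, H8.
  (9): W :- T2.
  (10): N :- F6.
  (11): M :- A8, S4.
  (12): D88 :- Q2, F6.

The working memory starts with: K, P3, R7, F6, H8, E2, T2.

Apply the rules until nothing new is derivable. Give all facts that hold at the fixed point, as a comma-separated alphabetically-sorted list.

D, D88, E2, F6, H8, J9, K, N, P3, Q2, R7, S4, T2, W

[1] (1) [D :- P3, E2.]; (9) [W :- T2.]; (10) [N :- F6.]. ⇒ new: D, W, N.
[2] (4) [S4 :- W, K.]; (7) [J9 :- N, T2.]. ⇒ new: S4, J9.
[3] (6) [Q2 :- J9, S4.]. ⇒ new: Q2.
[4] (12) [D88 :- Q2, F6.]. ⇒ new: D88.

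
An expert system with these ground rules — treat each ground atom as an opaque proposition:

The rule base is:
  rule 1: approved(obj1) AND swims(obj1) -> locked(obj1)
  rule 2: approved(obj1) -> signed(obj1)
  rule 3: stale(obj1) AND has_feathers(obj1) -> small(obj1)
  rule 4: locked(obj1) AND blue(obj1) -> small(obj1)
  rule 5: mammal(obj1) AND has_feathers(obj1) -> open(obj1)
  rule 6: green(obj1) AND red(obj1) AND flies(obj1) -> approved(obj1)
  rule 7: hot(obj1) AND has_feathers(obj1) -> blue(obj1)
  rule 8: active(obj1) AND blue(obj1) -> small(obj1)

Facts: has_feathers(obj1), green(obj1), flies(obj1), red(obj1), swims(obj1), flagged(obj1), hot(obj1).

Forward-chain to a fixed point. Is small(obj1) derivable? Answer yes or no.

Round 1 — rule 6, rule 7, derive approved(obj1), blue(obj1).
Round 2 — rule 1, rule 2, derive locked(obj1), signed(obj1).
Round 3 — rule 4, derive small(obj1).
small(obj1) appears in round 3, so it is derivable.

yes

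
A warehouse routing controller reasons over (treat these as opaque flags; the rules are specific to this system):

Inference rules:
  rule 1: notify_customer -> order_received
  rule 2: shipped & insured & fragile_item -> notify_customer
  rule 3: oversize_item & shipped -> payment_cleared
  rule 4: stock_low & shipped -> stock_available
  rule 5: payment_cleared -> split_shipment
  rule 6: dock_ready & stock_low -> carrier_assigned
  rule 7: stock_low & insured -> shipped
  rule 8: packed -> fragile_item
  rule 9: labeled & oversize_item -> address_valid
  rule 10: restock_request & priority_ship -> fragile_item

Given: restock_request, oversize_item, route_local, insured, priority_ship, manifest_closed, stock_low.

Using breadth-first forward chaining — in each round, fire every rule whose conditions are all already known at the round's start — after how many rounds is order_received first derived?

3

Round 1: rule 7 [stock_low & insured -> shipped]; rule 10 [restock_request & priority_ship -> fragile_item]. Adds shipped, fragile_item.
Round 2: rule 2 [shipped & insured & fragile_item -> notify_customer]; rule 3 [oversize_item & shipped -> payment_cleared]; rule 4 [stock_low & shipped -> stock_available]. Adds notify_customer, payment_cleared, stock_available.
Round 3: rule 1 [notify_customer -> order_received]; rule 5 [payment_cleared -> split_shipment]. Adds order_received, split_shipment.
order_received first appears in round 3.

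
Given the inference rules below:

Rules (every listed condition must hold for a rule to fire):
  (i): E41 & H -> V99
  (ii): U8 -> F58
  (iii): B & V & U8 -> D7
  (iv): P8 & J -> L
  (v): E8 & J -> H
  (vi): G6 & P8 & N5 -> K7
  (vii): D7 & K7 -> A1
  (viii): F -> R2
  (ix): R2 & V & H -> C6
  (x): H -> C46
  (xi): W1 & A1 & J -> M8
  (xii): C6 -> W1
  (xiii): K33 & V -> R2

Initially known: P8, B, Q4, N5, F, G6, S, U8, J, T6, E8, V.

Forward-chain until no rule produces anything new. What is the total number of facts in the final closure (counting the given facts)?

23

Round 1 fires (ii), (iii), (iv), (v), (vi), (viii), giving F58, D7, L, H, K7, R2.
Round 2 fires (vii), (ix), (x), giving A1, C6, C46.
Round 3 fires (xii), giving W1.
Round 4 fires (xi), giving M8.
Closure: {A1, B, C46, C6, D7, E8, F, F58, G6, H, J, K7, L, M8, N5, P8, Q4, R2, S, T6, U8, V, W1} — 23 facts.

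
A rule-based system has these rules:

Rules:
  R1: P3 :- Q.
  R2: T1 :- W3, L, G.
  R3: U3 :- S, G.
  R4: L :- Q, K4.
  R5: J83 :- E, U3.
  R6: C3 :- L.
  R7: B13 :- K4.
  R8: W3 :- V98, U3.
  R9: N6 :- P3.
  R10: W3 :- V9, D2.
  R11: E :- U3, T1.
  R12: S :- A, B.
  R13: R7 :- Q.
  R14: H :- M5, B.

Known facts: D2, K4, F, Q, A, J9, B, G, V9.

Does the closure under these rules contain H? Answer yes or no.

Round 1 — R1, R4, R7, R10, R12, R13, derive P3, L, B13, W3, S, R7.
Round 2 — R2, R3, R6, R9, derive T1, U3, C3, N6.
Round 3 — R11, derive E.
Round 4 — R5, derive J83.
Fixed point reached. H is concluded only by R14; R14 needs M5 (never derived).

no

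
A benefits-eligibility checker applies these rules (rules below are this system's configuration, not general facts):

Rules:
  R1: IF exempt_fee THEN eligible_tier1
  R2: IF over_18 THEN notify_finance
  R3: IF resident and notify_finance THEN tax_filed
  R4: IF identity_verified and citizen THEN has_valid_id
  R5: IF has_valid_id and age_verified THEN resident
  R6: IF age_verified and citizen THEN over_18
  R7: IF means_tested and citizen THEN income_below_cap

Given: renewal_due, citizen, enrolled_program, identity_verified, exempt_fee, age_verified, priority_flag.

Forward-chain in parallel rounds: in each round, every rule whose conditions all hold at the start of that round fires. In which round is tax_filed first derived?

3

Round 1: R1 [IF exempt_fee THEN eligible_tier1]; R4 [IF identity_verified and citizen THEN has_valid_id]; R6 [IF age_verified and citizen THEN over_18]. Adds eligible_tier1, has_valid_id, over_18.
Round 2: R2 [IF over_18 THEN notify_finance]; R5 [IF has_valid_id and age_verified THEN resident]. Adds notify_finance, resident.
Round 3: R3 [IF resident and notify_finance THEN tax_filed]. Adds tax_filed.
tax_filed first appears in round 3.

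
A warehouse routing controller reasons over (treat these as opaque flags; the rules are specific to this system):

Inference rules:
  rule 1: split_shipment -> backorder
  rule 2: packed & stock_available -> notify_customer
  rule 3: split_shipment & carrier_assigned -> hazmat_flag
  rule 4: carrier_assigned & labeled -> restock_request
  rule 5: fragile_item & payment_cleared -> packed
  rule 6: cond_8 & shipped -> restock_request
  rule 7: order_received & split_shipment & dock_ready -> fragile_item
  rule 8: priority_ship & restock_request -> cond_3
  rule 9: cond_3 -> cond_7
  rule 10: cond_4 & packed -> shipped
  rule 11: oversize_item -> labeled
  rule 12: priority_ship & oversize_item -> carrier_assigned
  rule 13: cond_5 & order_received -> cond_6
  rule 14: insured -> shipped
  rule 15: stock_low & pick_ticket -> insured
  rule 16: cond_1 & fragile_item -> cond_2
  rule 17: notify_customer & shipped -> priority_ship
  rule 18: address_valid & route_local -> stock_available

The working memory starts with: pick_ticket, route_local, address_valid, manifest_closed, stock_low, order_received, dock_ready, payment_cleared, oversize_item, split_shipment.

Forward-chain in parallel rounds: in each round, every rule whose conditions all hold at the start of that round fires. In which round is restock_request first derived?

Round 1 fires rule 1, rule 7, rule 11, rule 15, rule 18, giving backorder, fragile_item, labeled, insured, stock_available.
Round 2 fires rule 5, rule 14, giving packed, shipped.
Round 3 fires rule 2, giving notify_customer.
Round 4 fires rule 17, giving priority_ship.
Round 5 fires rule 12, giving carrier_assigned.
Round 6 fires rule 3, rule 4, giving hazmat_flag, restock_request.
restock_request first appears in round 6.

6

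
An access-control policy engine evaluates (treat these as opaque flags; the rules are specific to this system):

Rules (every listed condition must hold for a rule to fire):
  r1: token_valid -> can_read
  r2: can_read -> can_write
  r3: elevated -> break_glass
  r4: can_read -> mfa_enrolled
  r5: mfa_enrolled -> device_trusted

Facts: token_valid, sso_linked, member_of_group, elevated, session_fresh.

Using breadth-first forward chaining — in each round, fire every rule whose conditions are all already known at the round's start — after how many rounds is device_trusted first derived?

3

[1] r1 [token_valid -> can_read]; r3 [elevated -> break_glass]. ⇒ new: can_read, break_glass.
[2] r2 [can_read -> can_write]; r4 [can_read -> mfa_enrolled]. ⇒ new: can_write, mfa_enrolled.
[3] r5 [mfa_enrolled -> device_trusted]. ⇒ new: device_trusted.
device_trusted first appears in round 3.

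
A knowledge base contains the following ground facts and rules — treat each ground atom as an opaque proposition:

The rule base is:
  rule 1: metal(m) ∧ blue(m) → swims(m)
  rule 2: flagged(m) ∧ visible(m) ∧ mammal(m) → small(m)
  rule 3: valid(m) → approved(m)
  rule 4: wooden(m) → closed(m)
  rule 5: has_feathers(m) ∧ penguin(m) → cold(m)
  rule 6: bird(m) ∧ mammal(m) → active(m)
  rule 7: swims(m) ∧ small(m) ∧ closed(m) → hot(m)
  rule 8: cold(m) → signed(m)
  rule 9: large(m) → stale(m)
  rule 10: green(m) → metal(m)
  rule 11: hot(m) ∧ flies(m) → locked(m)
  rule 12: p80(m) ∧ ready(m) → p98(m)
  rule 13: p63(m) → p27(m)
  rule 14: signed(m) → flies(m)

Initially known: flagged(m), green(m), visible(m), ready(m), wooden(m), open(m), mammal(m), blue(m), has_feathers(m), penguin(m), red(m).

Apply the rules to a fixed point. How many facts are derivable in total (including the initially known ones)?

Round 1 fires rule 2, rule 4, rule 5, rule 10, giving small(m), closed(m), cold(m), metal(m).
Round 2 fires rule 1, rule 8, giving swims(m), signed(m).
Round 3 fires rule 7, rule 14, giving hot(m), flies(m).
Round 4 fires rule 11, giving locked(m).
Closure: {blue(m), closed(m), cold(m), flagged(m), flies(m), green(m), has_feathers(m), hot(m), locked(m), mammal(m), metal(m), open(m), penguin(m), ready(m), red(m), signed(m), small(m), swims(m), visible(m), wooden(m)} — 20 facts.

20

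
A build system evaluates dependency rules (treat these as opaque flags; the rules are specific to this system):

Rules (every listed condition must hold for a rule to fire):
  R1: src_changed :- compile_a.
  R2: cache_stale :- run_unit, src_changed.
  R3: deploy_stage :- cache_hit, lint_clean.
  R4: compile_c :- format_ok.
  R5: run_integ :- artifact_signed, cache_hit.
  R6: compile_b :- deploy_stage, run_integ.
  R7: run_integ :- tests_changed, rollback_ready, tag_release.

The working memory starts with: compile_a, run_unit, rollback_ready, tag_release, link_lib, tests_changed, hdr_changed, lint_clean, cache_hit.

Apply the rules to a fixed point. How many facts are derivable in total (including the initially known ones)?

14

Round 1 — R1, R3, R7, derive src_changed, deploy_stage, run_integ.
Round 2 — R2, R6, derive cache_stale, compile_b.
Closure: {cache_hit, cache_stale, compile_a, compile_b, deploy_stage, hdr_changed, link_lib, lint_clean, rollback_ready, run_integ, run_unit, src_changed, tag_release, tests_changed} — 14 facts.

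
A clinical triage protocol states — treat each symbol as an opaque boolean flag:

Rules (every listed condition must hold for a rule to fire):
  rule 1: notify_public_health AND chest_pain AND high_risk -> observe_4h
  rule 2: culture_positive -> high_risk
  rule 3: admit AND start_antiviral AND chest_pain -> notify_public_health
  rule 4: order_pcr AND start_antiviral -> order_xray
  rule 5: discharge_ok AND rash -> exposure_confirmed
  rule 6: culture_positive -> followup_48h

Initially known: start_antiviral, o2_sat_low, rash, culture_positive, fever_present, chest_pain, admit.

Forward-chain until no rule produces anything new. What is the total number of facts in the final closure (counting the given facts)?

Round 1 fires rule 2, rule 3, rule 6, giving high_risk, notify_public_health, followup_48h.
Round 2 fires rule 1, giving observe_4h.
Closure: {admit, chest_pain, culture_positive, fever_present, followup_48h, high_risk, notify_public_health, o2_sat_low, observe_4h, rash, start_antiviral} — 11 facts.

11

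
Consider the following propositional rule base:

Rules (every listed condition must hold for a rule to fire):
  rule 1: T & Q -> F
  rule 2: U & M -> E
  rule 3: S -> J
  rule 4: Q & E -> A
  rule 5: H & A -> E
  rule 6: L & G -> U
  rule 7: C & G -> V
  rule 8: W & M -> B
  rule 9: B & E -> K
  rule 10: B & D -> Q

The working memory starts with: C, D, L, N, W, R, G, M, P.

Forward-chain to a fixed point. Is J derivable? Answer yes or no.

no

Round 1 fires rule 6, rule 7, rule 8, giving U, V, B.
Round 2 fires rule 2, rule 10, giving E, Q.
Round 3 fires rule 4, rule 9, giving A, K.
Fixed point reached. J is concluded only by rule 3; rule 3 needs S (never derived).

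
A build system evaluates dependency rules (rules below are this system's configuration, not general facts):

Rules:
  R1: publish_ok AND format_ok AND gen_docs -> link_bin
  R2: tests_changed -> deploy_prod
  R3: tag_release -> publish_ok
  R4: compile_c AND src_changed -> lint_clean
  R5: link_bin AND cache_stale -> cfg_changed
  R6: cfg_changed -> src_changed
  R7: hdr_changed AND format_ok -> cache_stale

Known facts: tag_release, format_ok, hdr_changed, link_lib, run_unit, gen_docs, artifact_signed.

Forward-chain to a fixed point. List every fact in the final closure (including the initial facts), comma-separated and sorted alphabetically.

Round 1: R3 [tag_release -> publish_ok]; R7 [hdr_changed AND format_ok -> cache_stale]. Adds publish_ok, cache_stale.
Round 2: R1 [publish_ok AND format_ok AND gen_docs -> link_bin]. Adds link_bin.
Round 3: R5 [link_bin AND cache_stale -> cfg_changed]. Adds cfg_changed.
Round 4: R6 [cfg_changed -> src_changed]. Adds src_changed.

artifact_signed, cache_stale, cfg_changed, format_ok, gen_docs, hdr_changed, link_bin, link_lib, publish_ok, run_unit, src_changed, tag_release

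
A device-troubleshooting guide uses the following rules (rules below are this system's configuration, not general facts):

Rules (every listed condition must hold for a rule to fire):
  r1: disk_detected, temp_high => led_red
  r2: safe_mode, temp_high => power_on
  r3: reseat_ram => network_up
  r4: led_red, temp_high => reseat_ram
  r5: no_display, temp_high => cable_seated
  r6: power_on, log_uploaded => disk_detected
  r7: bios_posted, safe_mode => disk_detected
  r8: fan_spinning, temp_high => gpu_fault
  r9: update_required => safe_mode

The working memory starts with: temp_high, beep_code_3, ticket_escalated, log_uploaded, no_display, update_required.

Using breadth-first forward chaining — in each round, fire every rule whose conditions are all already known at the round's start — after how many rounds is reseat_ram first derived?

5

Round 1: r5 [no_display, temp_high => cable_seated]; r9 [update_required => safe_mode]. New: cable_seated, safe_mode.
Round 2: r2 [safe_mode, temp_high => power_on]. New: power_on.
Round 3: r6 [power_on, log_uploaded => disk_detected]. New: disk_detected.
Round 4: r1 [disk_detected, temp_high => led_red]. New: led_red.
Round 5: r4 [led_red, temp_high => reseat_ram]. New: reseat_ram.
reseat_ram first appears in round 5.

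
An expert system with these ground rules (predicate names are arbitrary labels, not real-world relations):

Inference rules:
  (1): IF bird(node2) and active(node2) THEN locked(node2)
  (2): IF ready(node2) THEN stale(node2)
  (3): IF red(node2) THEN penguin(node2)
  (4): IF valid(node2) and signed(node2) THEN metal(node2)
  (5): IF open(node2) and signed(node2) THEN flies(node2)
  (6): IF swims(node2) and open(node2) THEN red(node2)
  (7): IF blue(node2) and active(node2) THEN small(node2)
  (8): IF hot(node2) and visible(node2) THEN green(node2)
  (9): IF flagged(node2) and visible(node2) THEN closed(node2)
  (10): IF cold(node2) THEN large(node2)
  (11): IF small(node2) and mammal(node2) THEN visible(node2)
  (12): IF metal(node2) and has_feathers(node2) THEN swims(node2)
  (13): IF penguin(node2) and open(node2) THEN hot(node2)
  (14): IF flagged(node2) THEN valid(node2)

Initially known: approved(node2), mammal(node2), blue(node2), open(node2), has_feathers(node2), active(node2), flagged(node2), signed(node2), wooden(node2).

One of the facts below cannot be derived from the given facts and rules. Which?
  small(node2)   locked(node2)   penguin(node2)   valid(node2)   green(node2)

locked(node2)

Round 1: (5) [IF open(node2) and signed(node2) THEN flies(node2)]; (7) [IF blue(node2) and active(node2) THEN small(node2)]; (14) [IF flagged(node2) THEN valid(node2)]. New: flies(node2), small(node2), valid(node2).
Round 2: (4) [IF valid(node2) and signed(node2) THEN metal(node2)]; (11) [IF small(node2) and mammal(node2) THEN visible(node2)]. New: metal(node2), visible(node2).
Round 3: (9) [IF flagged(node2) and visible(node2) THEN closed(node2)]; (12) [IF metal(node2) and has_feathers(node2) THEN swims(node2)]. New: closed(node2), swims(node2).
Round 4: (6) [IF swims(node2) and open(node2) THEN red(node2)]. New: red(node2).
Round 5: (3) [IF red(node2) THEN penguin(node2)]. New: penguin(node2).
Round 6: (13) [IF penguin(node2) and open(node2) THEN hot(node2)]. New: hot(node2).
Round 7: (8) [IF hot(node2) and visible(node2) THEN green(node2)]. New: green(node2).
Derived: valid(node2) (round 1), small(node2) (round 1), green(node2) (round 7), penguin(node2) (round 5). locked(node2) never appears in any round.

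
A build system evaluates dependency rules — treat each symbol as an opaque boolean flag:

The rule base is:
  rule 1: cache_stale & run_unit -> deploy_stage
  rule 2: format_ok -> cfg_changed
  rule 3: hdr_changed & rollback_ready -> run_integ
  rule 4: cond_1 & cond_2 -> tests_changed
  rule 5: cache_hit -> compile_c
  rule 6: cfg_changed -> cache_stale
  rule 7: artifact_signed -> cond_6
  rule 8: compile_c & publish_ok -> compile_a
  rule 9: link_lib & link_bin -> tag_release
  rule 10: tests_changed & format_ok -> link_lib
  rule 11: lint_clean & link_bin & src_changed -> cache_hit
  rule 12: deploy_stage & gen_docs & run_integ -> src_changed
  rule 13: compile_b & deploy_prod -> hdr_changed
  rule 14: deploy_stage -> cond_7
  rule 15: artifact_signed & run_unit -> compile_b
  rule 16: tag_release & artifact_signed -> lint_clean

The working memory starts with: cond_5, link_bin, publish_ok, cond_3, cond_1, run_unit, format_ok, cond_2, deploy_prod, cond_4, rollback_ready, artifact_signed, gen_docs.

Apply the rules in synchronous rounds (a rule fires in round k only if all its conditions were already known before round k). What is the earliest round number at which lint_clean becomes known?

Round 1: rule 2 [format_ok -> cfg_changed]; rule 4 [cond_1 & cond_2 -> tests_changed]; rule 7 [artifact_signed -> cond_6]; rule 15 [artifact_signed & run_unit -> compile_b]. New: cfg_changed, tests_changed, cond_6, compile_b.
Round 2: rule 6 [cfg_changed -> cache_stale]; rule 10 [tests_changed & format_ok -> link_lib]; rule 13 [compile_b & deploy_prod -> hdr_changed]. New: cache_stale, link_lib, hdr_changed.
Round 3: rule 1 [cache_stale & run_unit -> deploy_stage]; rule 3 [hdr_changed & rollback_ready -> run_integ]; rule 9 [link_lib & link_bin -> tag_release]. New: deploy_stage, run_integ, tag_release.
Round 4: rule 12 [deploy_stage & gen_docs & run_integ -> src_changed]; rule 14 [deploy_stage -> cond_7]; rule 16 [tag_release & artifact_signed -> lint_clean]. New: src_changed, cond_7, lint_clean.
lint_clean first appears in round 4.

4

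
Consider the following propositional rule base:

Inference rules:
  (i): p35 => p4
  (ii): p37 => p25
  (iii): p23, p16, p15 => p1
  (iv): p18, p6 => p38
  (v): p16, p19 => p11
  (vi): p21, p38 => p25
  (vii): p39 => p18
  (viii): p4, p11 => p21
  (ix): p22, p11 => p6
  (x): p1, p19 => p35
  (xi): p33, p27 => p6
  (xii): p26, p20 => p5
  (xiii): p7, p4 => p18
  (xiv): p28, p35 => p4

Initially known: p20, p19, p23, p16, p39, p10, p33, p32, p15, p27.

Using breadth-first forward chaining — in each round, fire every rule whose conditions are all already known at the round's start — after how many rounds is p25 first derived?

[1] (iii) [p23, p16, p15 => p1]; (v) [p16, p19 => p11]; (vii) [p39 => p18]; (xi) [p33, p27 => p6]. ⇒ new: p1, p11, p18, p6.
[2] (iv) [p18, p6 => p38]; (x) [p1, p19 => p35]. ⇒ new: p38, p35.
[3] (i) [p35 => p4]. ⇒ new: p4.
[4] (viii) [p4, p11 => p21]. ⇒ new: p21.
[5] (vi) [p21, p38 => p25]. ⇒ new: p25.
p25 first appears in round 5.

5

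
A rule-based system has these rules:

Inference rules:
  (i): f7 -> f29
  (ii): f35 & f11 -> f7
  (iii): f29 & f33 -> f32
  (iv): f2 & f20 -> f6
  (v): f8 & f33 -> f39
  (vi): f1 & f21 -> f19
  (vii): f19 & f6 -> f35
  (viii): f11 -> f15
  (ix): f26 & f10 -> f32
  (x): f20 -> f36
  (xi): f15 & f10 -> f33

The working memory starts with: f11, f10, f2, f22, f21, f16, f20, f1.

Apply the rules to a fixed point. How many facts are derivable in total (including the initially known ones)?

17

Round 1: (iv) [f2 & f20 -> f6]; (vi) [f1 & f21 -> f19]; (viii) [f11 -> f15]; (x) [f20 -> f36]. New: f6, f19, f15, f36.
Round 2: (vii) [f19 & f6 -> f35]; (xi) [f15 & f10 -> f33]. New: f35, f33.
Round 3: (ii) [f35 & f11 -> f7]. New: f7.
Round 4: (i) [f7 -> f29]. New: f29.
Round 5: (iii) [f29 & f33 -> f32]. New: f32.
Closure: {f1, f10, f11, f15, f16, f19, f2, f20, f21, f22, f29, f32, f33, f35, f36, f6, f7} — 17 facts.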